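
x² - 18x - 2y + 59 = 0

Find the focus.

Only x is squared. Complete the square in x: (x - 9)² = 2(y + 11).
Vertex (9, -11); 4p = 2 so p = 1/2. Opens up.
Focus is p units from the vertex along the axis: (h, k + p).

(9, -21/2)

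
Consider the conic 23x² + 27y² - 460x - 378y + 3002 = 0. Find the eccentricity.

23(x² - 20x) + 27(y² - 14y) = -3002
Complete the square: 23(x - 10)² + 27(y - 7)² = -3002 + 2300 + 1323 = 621
Dividing both sides by 621: (x - 10)²/27 + (y - 7)²/23 = 1
Ellipse, center (10, 7), major axis horizontal; a² = 27, b² = 23.
c² = a² - b² = 4, so c = 2.
e = c/a = 2/3√3 = 2√3/9.

e = 2√3/9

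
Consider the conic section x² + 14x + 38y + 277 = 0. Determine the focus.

Only x is squared. Complete the square in x: (x + 7)² = -38(y + 6).
Vertex (-7, -6); 4p = -38 so p = -19/2. Opens down.
Focus is p units from the vertex along the axis: (h, k + p).

(-7, -31/2)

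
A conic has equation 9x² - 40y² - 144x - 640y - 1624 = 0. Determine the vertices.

Group the x- and y-terms: 9(x² - 16x) -40(y² + 16y) = 1624
9(x - 8)² -40(y + 8)² = 1624 + 576 - 2560 = -360
Dividing both sides by -360: (y + 8)²/9 - (x - 8)²/40 = 1
Hyperbola, center (8, -8), transverse axis vertical; a² = 9, b² = 40.
a = 3. Vertices at (h, k ± a).

(8, -11) and (8, -5)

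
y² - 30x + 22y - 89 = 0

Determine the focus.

(1/2, -11)

Only y is squared. Complete the square in y: (y + 11)² = 30(x + 7).
Vertex (-7, -11); 4p = 30 so p = 15/2. Opens right.
Focus is p units from the vertex along the axis: (h + p, k).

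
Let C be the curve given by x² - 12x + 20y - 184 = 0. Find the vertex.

(6, 11)

Only x is squared. Complete the square in x: (x - 6)² = -20(y - 11).
Vertex (6, 11); 4p = -20 so p = -5. Opens down.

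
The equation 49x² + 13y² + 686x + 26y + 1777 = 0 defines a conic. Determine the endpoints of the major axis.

(-7, -8) and (-7, 6)

Rearranging, 49(x² + 14x) + 13(y² + 2y) = -1777.
Complete the square in x and y: 49(x + 7)² + 13(y + 1)² = -1777 + 2401 + 13 = 637
Divide through by 637 to get (x + 7)²/13 + (y + 1)²/49 = 1.
Ellipse, center (-7, -1), major axis vertical; a² = 49, b² = 13.
a = 7. Vertices at (h, k ± a).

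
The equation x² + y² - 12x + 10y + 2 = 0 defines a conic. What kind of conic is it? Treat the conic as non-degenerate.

circle

No xy term. Coefficients of x² and y² are A = 1, C = 1.
A = C (same sign) ⇒ circle.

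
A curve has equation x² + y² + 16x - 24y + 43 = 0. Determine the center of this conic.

(-8, 12)

(x² + 16x) + (y² - 24y) = -43
Complete the square: (x + 8)² + (y - 12)² = -43 + 64 + 144 = 165
So (x + 8)² + (y - 12)² = 165.
Circle centered at (-8, 12) with r² = 165.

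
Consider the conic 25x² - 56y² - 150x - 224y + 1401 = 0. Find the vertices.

(3, -7) and (3, 3)

Rearranging, 25(x² - 6x) -56(y² + 4y) = -1401.
25(x - 3)² -56(y + 2)² = -1401 + 225 - 224 = -1400
Divide through by -1400 to get (y + 2)²/25 - (x - 3)²/56 = 1.
Hyperbola, center (3, -2), transverse axis vertical; a² = 25, b² = 56.
a = 5. Vertices at (h, k ± a).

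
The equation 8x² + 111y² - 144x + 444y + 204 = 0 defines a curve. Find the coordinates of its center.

(9, -2)

Group: 8(x² - 18x) + 111(y² + 4y) = -204
Completing the square gives 8(x - 9)² + 111(y + 2)² = -204 + 648 + 444 = 888.
Dividing both sides by 888: (x - 9)²/111 + (y + 2)²/8 = 1
Ellipse with center (9, -2).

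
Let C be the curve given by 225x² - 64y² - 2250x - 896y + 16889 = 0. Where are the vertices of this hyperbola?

Rearranging, 225(x² - 10x) -64(y² + 14y) = -16889.
Complete the square in x and y: 225(x - 5)² -64(y + 7)² = -16889 + 5625 - 3136 = -14400
Divide through by -14400 to get (y + 7)²/225 - (x - 5)²/64 = 1.
Hyperbola, center (5, -7), transverse axis vertical; a² = 225, b² = 64.
a = 15. Vertices at (h, k ± a).

(5, -22) and (5, 8)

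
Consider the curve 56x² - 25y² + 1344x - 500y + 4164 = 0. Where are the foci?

Rearranging, 56(x² + 24x) -25(y² + 20y) = -4164.
Completing the square gives 56(x + 12)² -25(y + 10)² = -4164 + 8064 - 2500 = 1400.
Dividing both sides by 1400: (x + 12)²/25 - (y + 10)²/56 = 1
Hyperbola, center (-12, -10), transverse axis horizontal; a² = 25, b² = 56.
c² = a² + b² = 25 + 56 = 81, so c = 9.
Foci lie on the horizontal axis through the center: (h ± c, k).

(-21, -10) and (-3, -10)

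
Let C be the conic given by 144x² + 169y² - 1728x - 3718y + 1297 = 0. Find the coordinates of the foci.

Collect terms: 144(x² - 12x) + 169(y² - 22y) = -1297
Completing the square gives 144(x - 6)² + 169(y - 11)² = -1297 + 5184 + 20449 = 24336.
Dividing both sides by 24336: (x - 6)²/169 + (y - 11)²/144 = 1
Ellipse, center (6, 11), major axis horizontal; a² = 169, b² = 144.
c² = a² - b² = 169 - 144 = 25, so c = 5.
Foci lie on the horizontal axis through the center: (h ± c, k).

(1, 11) and (11, 11)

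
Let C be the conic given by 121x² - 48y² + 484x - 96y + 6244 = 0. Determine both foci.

Group: 121(x² + 4x) -48(y² + 2y) = -6244
Completing the square gives 121(x + 2)² -48(y + 1)² = -6244 + 484 - 48 = -5808.
Divide through by -5808 to get (y + 1)²/121 - (x + 2)²/48 = 1.
Hyperbola, center (-2, -1), transverse axis vertical; a² = 121, b² = 48.
c² = a² + b² = 121 + 48 = 169, so c = 13.
Foci lie on the vertical axis through the center: (h, k ± c).

(-2, -14) and (-2, 12)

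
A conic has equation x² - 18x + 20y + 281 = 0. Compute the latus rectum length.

Only x is squared. Complete the square in x: (x - 9)² = -20(y + 10).
Vertex (9, -10); 4p = -20 so p = -5. Opens down.
Latus rectum length = |4p| = 20.

20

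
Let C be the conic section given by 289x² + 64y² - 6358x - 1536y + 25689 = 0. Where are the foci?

(11, -3) and (11, 27)

Group: 289(x² - 22x) + 64(y² - 24y) = -25689
289(x - 11)² + 64(y - 12)² = -25689 + 34969 + 9216 = 18496
Divide through by 18496 to get (x - 11)²/64 + (y - 12)²/289 = 1.
Ellipse, center (11, 12), major axis vertical; a² = 289, b² = 64.
c² = a² - b² = 289 - 64 = 225, so c = 15.
Foci lie on the vertical axis through the center: (h, k ± c).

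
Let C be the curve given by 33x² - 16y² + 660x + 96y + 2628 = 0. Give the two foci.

Rearranging, 33(x² + 20x) -16(y² - 6y) = -2628.
Complete the square in x and y: 33(x + 10)² -16(y - 3)² = -2628 + 3300 - 144 = 528
Divide through by 528 to get (x + 10)²/16 - (y - 3)²/33 = 1.
Hyperbola, center (-10, 3), transverse axis horizontal; a² = 16, b² = 33.
c² = a² + b² = 16 + 33 = 49, so c = 7.
Foci lie on the horizontal axis through the center: (h ± c, k).

(-17, 3) and (-3, 3)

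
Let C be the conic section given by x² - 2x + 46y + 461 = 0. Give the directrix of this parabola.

Only x is squared. Complete the square in x: (x - 1)² = -46(y + 10).
Vertex (1, -10); 4p = -46 so p = -23/2. Opens down.
Directrix is the horizontal line y = k − p = -10 − (-23/2) = 3/2.

y = 3/2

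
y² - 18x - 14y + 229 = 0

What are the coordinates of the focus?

Only y is squared. Complete the square in y: (y - 7)² = 18(x - 10).
Vertex (10, 7); 4p = 18 so p = 9/2. Opens right.
Focus is p units from the vertex along the axis: (h + p, k).

(29/2, 7)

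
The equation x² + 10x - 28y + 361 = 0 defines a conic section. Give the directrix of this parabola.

y = 5

Only x is squared. Complete the square in x: (x + 5)² = 28(y - 12).
Vertex (-5, 12); 4p = 28 so p = 7. Opens up.
Directrix is the horizontal line y = k − p = 12 − (7) = 5.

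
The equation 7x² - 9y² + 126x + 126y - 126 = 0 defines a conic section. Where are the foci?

(-17, 7) and (-1, 7)

Rearranging, 7(x² + 18x) -9(y² - 14y) = 126.
7(x + 9)² -9(y - 7)² = 126 + 567 - 441 = 252
Divide by 252: (x + 9)²/36 - (y - 7)²/28 = 1
Hyperbola, center (-9, 7), transverse axis horizontal; a² = 36, b² = 28.
c² = a² + b² = 36 + 28 = 64, so c = 8.
Foci lie on the horizontal axis through the center: (h ± c, k).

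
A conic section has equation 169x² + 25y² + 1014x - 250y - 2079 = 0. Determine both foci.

Collect terms: 169(x² + 6x) + 25(y² - 10y) = 2079
Completing the square gives 169(x + 3)² + 25(y - 5)² = 2079 + 1521 + 625 = 4225.
Divide through by 4225 to get (x + 3)²/25 + (y - 5)²/169 = 1.
Ellipse, center (-3, 5), major axis vertical; a² = 169, b² = 25.
c² = a² - b² = 169 - 25 = 144, so c = 12.
Foci lie on the vertical axis through the center: (h, k ± c).

(-3, -7) and (-3, 17)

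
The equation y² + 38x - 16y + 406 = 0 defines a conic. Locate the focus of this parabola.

Only y is squared. Complete the square in y: (y - 8)² = -38(x + 9).
Vertex (-9, 8); 4p = -38 so p = -19/2. Opens left.
Focus is p units from the vertex along the axis: (h + p, k).

(-37/2, 8)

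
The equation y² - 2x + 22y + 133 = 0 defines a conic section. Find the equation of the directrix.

Only y is squared. Complete the square in y: (y + 11)² = 2(x - 6).
Vertex (6, -11); 4p = 2 so p = 1/2. Opens right.
Directrix is the vertical line x = h − p = 6 − (1/2) = 11/2.

x = 11/2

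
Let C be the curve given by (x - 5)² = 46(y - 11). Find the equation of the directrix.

y = -1/2

Vertex (5, 11); 4p = 46 so p = 23/2. Opens up.
Directrix is the horizontal line y = k − p = 11 − (23/2) = -1/2.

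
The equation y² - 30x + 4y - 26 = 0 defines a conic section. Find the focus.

Only y is squared. Complete the square in y: (y + 2)² = 30(x + 1).
Vertex (-1, -2); 4p = 30 so p = 15/2. Opens right.
Focus is p units from the vertex along the axis: (h + p, k).

(13/2, -2)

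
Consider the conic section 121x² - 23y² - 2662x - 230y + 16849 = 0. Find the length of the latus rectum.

46/11

Rearranging, 121(x² - 22x) -23(y² + 10y) = -16849.
Complete the square: 121(x - 11)² -23(y + 5)² = -16849 + 14641 - 575 = -2783
Dividing both sides by -2783: (y + 5)²/121 - (x - 11)²/23 = 1
Hyperbola, center (11, -5), transverse axis vertical; a² = 121, b² = 23.
Latus rectum length = 2b²/a = 2·23/11 = 46/11.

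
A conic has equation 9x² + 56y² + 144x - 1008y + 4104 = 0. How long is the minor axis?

Group: 9(x² + 16x) + 56(y² - 18y) = -4104
Complete the square in x and y: 9(x + 8)² + 56(y - 9)² = -4104 + 576 + 4536 = 1008
Divide by 1008: (x + 8)²/112 + (y - 9)²/18 = 1
Ellipse, center (-8, 9), major axis horizontal; a² = 112, b² = 18.
b² = 18 so b = 3√2; the minor axis has length 2b = 6√2.

6√2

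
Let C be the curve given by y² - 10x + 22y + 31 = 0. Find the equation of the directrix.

Only y is squared. Complete the square in y: (y + 11)² = 10(x + 9).
Vertex (-9, -11); 4p = 10 so p = 5/2. Opens right.
Directrix is the vertical line x = h − p = -9 − (5/2) = -23/2.

x = -23/2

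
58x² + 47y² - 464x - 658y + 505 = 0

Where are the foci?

Rearranging, 58(x² - 8x) + 47(y² - 14y) = -505.
Complete the square in x and y: 58(x - 4)² + 47(y - 7)² = -505 + 928 + 2303 = 2726
Divide through by 2726 to get (x - 4)²/47 + (y - 7)²/58 = 1.
Ellipse, center (4, 7), major axis vertical; a² = 58, b² = 47.
c² = a² - b² = 58 - 47 = 11, so c = √11.
Foci lie on the vertical axis through the center: (h, k ± c).

(4, 7 - √11) and (4, 7 + √11)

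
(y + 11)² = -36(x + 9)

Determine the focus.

Vertex (-9, -11); 4p = -36 so p = -9. Opens left.
Focus is p units from the vertex along the axis: (h + p, k).

(-18, -11)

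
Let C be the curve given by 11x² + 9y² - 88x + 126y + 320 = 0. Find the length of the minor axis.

11(x² - 8x) + 9(y² + 14y) = -320
Complete the square in x and y: 11(x - 4)² + 9(y + 7)² = -320 + 176 + 441 = 297
Divide through by 297 to get (x - 4)²/27 + (y + 7)²/33 = 1.
Ellipse, center (4, -7), major axis vertical; a² = 33, b² = 27.
b² = 27 so b = 3√3; the minor axis has length 2b = 6√3.

6√3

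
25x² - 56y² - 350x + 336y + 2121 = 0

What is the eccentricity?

e = 9/5

Collect terms: 25(x² - 14x) -56(y² - 6y) = -2121
Complete the square in x and y: 25(x - 7)² -56(y - 3)² = -2121 + 1225 - 504 = -1400
Divide through by -1400 to get (y - 3)²/25 - (x - 7)²/56 = 1.
Hyperbola, center (7, 3), transverse axis vertical; a² = 25, b² = 56.
c² = a² + b² = 81, so c = 9.
e = c/a = 9/5.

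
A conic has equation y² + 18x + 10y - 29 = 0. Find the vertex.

Only y is squared. Complete the square in y: (y + 5)² = -18(x - 3).
Vertex (3, -5); 4p = -18 so p = -9/2. Opens left.

(3, -5)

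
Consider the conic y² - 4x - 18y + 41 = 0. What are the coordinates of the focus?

(-9, 9)

Only y is squared. Complete the square in y: (y - 9)² = 4(x + 10).
Vertex (-10, 9); 4p = 4 so p = 1. Opens right.
Focus is p units from the vertex along the axis: (h + p, k).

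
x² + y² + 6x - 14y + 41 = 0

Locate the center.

(-3, 7)

Rearranging, (x² + 6x) + (y² - 14y) = -41.
Completing the square gives (x + 3)² + (y - 7)² = -41 + 9 + 49 = 17.
So (x + 3)² + (y - 7)² = 17.
Circle centered at (-3, 7) with r² = 17.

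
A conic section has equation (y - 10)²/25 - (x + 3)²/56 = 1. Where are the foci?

(-3, 1) and (-3, 19)

Center (-3, 10). The positive term is the y-term, so the transverse axis is vertical; a² = 25, b² = 56.
c² = a² + b² = 25 + 56 = 81, so c = 9.
Foci lie on the vertical axis through the center: (h, k ± c).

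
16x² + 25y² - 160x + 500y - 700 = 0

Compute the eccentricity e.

e = 3/5

Group the x- and y-terms: 16(x² - 10x) + 25(y² + 20y) = 700
Completing the square gives 16(x - 5)² + 25(y + 10)² = 700 + 400 + 2500 = 3600.
Divide by 3600: (x - 5)²/225 + (y + 10)²/144 = 1
Ellipse, center (5, -10), major axis horizontal; a² = 225, b² = 144.
c² = a² - b² = 81, so c = 9.
e = c/a = 9/15 = 3/5.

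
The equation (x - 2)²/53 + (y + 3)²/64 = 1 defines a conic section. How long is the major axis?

Center (2, -3). The larger denominator 64 sits under the y-term, so the major axis is vertical; a² = 64, b² = 53.
a² = 64 so a = 8; the major axis has length 2a = 16.

16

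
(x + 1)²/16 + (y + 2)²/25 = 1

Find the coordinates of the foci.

(-1, -5) and (-1, 1)

Center (-1, -2). The larger denominator 25 sits under the y-term, so the major axis is vertical; a² = 25, b² = 16.
c² = a² - b² = 25 - 16 = 9, so c = 3.
Foci lie on the vertical axis through the center: (h, k ± c).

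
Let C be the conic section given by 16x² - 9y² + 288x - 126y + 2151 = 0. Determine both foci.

Group the x- and y-terms: 16(x² + 18x) -9(y² + 14y) = -2151
Complete the square: 16(x + 9)² -9(y + 7)² = -2151 + 1296 - 441 = -1296
Divide by -1296: (y + 7)²/144 - (x + 9)²/81 = 1
Hyperbola, center (-9, -7), transverse axis vertical; a² = 144, b² = 81.
c² = a² + b² = 144 + 81 = 225, so c = 15.
Foci lie on the vertical axis through the center: (h, k ± c).

(-9, -22) and (-9, 8)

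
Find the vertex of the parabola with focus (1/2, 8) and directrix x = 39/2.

(10, 8)

The vertex is the midpoint between the focus and the directrix along the axis of symmetry.
Axis is horizontal (directrix is vertical). Vertex x-coordinate = (1/2 + 39/2)/2 = 10; y-coordinate = 8.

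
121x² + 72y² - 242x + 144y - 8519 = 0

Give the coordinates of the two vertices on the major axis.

(1, -12) and (1, 10)

121(x² - 2x) + 72(y² + 2y) = 8519
Completing the square gives 121(x - 1)² + 72(y + 1)² = 8519 + 121 + 72 = 8712.
Divide through by 8712 to get (x - 1)²/72 + (y + 1)²/121 = 1.
Ellipse, center (1, -1), major axis vertical; a² = 121, b² = 72.
a = 11. Vertices at (h, k ± a).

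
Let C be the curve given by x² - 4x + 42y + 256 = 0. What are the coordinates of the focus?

(2, -33/2)

Only x is squared. Complete the square in x: (x - 2)² = -42(y + 6).
Vertex (2, -6); 4p = -42 so p = -21/2. Opens down.
Focus is p units from the vertex along the axis: (h, k + p).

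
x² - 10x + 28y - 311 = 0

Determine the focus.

Only x is squared. Complete the square in x: (x - 5)² = -28(y - 12).
Vertex (5, 12); 4p = -28 so p = -7. Opens down.
Focus is p units from the vertex along the axis: (h, k + p).

(5, 5)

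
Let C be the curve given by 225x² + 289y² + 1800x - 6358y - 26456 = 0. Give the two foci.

Group: 225(x² + 8x) + 289(y² - 22y) = 26456
Completing the square gives 225(x + 4)² + 289(y - 11)² = 26456 + 3600 + 34969 = 65025.
Divide through by 65025 to get (x + 4)²/289 + (y - 11)²/225 = 1.
Ellipse, center (-4, 11), major axis horizontal; a² = 289, b² = 225.
c² = a² - b² = 289 - 225 = 64, so c = 8.
Foci lie on the horizontal axis through the center: (h ± c, k).

(-12, 11) and (4, 11)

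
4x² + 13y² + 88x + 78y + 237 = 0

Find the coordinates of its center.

Group the x- and y-terms: 4(x² + 22x) + 13(y² + 6y) = -237
Complete the square: 4(x + 11)² + 13(y + 3)² = -237 + 484 + 117 = 364
Dividing both sides by 364: (x + 11)²/91 + (y + 3)²/28 = 1
Ellipse with center (-11, -3).

(-11, -3)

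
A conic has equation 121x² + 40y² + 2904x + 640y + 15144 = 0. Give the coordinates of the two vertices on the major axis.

(-12, -19) and (-12, 3)

121(x² + 24x) + 40(y² + 16y) = -15144
Complete the square: 121(x + 12)² + 40(y + 8)² = -15144 + 17424 + 2560 = 4840
Dividing both sides by 4840: (x + 12)²/40 + (y + 8)²/121 = 1
Ellipse, center (-12, -8), major axis vertical; a² = 121, b² = 40.
a = 11. Vertices at (h, k ± a).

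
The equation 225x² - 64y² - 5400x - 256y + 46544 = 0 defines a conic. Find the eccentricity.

e = 17/15

Rearranging, 225(x² - 24x) -64(y² + 4y) = -46544.
225(x - 12)² -64(y + 2)² = -46544 + 32400 - 256 = -14400
Divide through by -14400 to get (y + 2)²/225 - (x - 12)²/64 = 1.
Hyperbola, center (12, -2), transverse axis vertical; a² = 225, b² = 64.
c² = a² + b² = 289, so c = 17.
e = c/a = 17/15.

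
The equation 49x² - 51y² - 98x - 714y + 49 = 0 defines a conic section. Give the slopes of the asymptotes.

49(x² - 2x) -51(y² + 14y) = -49
Completing the square gives 49(x - 1)² -51(y + 7)² = -49 + 49 - 2499 = -2499.
Divide by -2499: (y + 7)²/49 - (x - 1)²/51 = 1
Hyperbola, center (1, -7), transverse axis vertical; a² = 49, b² = 51.
For a vertical hyperbola the asymptotes have slope ±a/b.
Here that is ±7/√51 = ±7√51/51.

7√51/51 and -7√51/51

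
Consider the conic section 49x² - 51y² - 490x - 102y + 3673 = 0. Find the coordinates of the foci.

(5, -11) and (5, 9)

Group the x- and y-terms: 49(x² - 10x) -51(y² + 2y) = -3673
Complete the square: 49(x - 5)² -51(y + 1)² = -3673 + 1225 - 51 = -2499
Dividing both sides by -2499: (y + 1)²/49 - (x - 5)²/51 = 1
Hyperbola, center (5, -1), transverse axis vertical; a² = 49, b² = 51.
c² = a² + b² = 49 + 51 = 100, so c = 10.
Foci lie on the vertical axis through the center: (h, k ± c).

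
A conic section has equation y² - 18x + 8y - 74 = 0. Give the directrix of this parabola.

x = -19/2

Only y is squared. Complete the square in y: (y + 4)² = 18(x + 5).
Vertex (-5, -4); 4p = 18 so p = 9/2. Opens right.
Directrix is the vertical line x = h − p = -5 − (9/2) = -19/2.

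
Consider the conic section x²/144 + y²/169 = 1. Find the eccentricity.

e = 5/13

Center (0, 0). The larger denominator 169 sits under the y-term, so the major axis is vertical; a² = 169, b² = 144.
c² = a² - b² = 25, so c = 5.
e = c/a = 5/13.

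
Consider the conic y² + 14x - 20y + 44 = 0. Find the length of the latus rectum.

Only y is squared. Complete the square in y: (y - 10)² = -14(x - 4).
Vertex (4, 10); 4p = -14 so p = -7/2. Opens left.
Latus rectum length = |4p| = 14.

14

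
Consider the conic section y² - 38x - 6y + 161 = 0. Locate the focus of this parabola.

Only y is squared. Complete the square in y: (y - 3)² = 38(x - 4).
Vertex (4, 3); 4p = 38 so p = 19/2. Opens right.
Focus is p units from the vertex along the axis: (h + p, k).

(27/2, 3)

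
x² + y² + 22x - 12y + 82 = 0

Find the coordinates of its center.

(x² + 22x) + (y² - 12y) = -82
Complete the square: (x + 11)² + (y - 6)² = -82 + 121 + 36 = 75
So (x + 11)² + (y - 6)² = 75.
Circle centered at (-11, 6) with r² = 75.

(-11, 6)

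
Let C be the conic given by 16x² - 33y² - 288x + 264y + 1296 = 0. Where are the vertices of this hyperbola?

(9, 0) and (9, 8)

Collect terms: 16(x² - 18x) -33(y² - 8y) = -1296
Complete the square in x and y: 16(x - 9)² -33(y - 4)² = -1296 + 1296 - 528 = -528
Divide by -528: (y - 4)²/16 - (x - 9)²/33 = 1
Hyperbola, center (9, 4), transverse axis vertical; a² = 16, b² = 33.
a = 4. Vertices at (h, k ± a).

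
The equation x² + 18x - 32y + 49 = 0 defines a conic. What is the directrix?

Only x is squared. Complete the square in x: (x + 9)² = 32(y + 1).
Vertex (-9, -1); 4p = 32 so p = 8. Opens up.
Directrix is the horizontal line y = k − p = -1 − (8) = -9.

y = -9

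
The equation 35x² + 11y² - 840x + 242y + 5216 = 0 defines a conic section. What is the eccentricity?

e = 2√210/35

35(x² - 24x) + 11(y² + 22y) = -5216
Completing the square gives 35(x - 12)² + 11(y + 11)² = -5216 + 5040 + 1331 = 1155.
Dividing both sides by 1155: (x - 12)²/33 + (y + 11)²/105 = 1
Ellipse, center (12, -11), major axis vertical; a² = 105, b² = 33.
c² = a² - b² = 72, so c = 6√2.
e = c/a = 6√2/√105 = 2√210/35.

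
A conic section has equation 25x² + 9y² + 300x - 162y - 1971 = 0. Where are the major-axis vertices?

Collect terms: 25(x² + 12x) + 9(y² - 18y) = 1971
25(x + 6)² + 9(y - 9)² = 1971 + 900 + 729 = 3600
Divide through by 3600 to get (x + 6)²/144 + (y - 9)²/400 = 1.
Ellipse, center (-6, 9), major axis vertical; a² = 400, b² = 144.
a = 20. Vertices at (h, k ± a).

(-6, -11) and (-6, 29)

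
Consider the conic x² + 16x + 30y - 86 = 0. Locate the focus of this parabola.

Only x is squared. Complete the square in x: (x + 8)² = -30(y - 5).
Vertex (-8, 5); 4p = -30 so p = -15/2. Opens down.
Focus is p units from the vertex along the axis: (h, k + p).

(-8, -5/2)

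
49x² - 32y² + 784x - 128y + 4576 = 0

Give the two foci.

49(x² + 16x) -32(y² + 4y) = -4576
Complete the square: 49(x + 8)² -32(y + 2)² = -4576 + 3136 - 128 = -1568
Divide through by -1568 to get (y + 2)²/49 - (x + 8)²/32 = 1.
Hyperbola, center (-8, -2), transverse axis vertical; a² = 49, b² = 32.
c² = a² + b² = 49 + 32 = 81, so c = 9.
Foci lie on the vertical axis through the center: (h, k ± c).

(-8, -11) and (-8, 7)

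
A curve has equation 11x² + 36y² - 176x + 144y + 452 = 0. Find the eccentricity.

Collect terms: 11(x² - 16x) + 36(y² + 4y) = -452
Completing the square gives 11(x - 8)² + 36(y + 2)² = -452 + 704 + 144 = 396.
Divide through by 396 to get (x - 8)²/36 + (y + 2)²/11 = 1.
Ellipse, center (8, -2), major axis horizontal; a² = 36, b² = 11.
c² = a² - b² = 25, so c = 5.
e = c/a = 5/6.

e = 5/6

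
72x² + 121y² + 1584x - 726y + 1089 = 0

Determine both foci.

(-18, 3) and (-4, 3)

Group: 72(x² + 22x) + 121(y² - 6y) = -1089
Complete the square in x and y: 72(x + 11)² + 121(y - 3)² = -1089 + 8712 + 1089 = 8712
Dividing both sides by 8712: (x + 11)²/121 + (y - 3)²/72 = 1
Ellipse, center (-11, 3), major axis horizontal; a² = 121, b² = 72.
c² = a² - b² = 121 - 72 = 49, so c = 7.
Foci lie on the horizontal axis through the center: (h ± c, k).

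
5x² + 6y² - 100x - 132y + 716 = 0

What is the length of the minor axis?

2√85

Group: 5(x² - 20x) + 6(y² - 22y) = -716
5(x - 10)² + 6(y - 11)² = -716 + 500 + 726 = 510
Divide through by 510 to get (x - 10)²/102 + (y - 11)²/85 = 1.
Ellipse, center (10, 11), major axis horizontal; a² = 102, b² = 85.
b² = 85 so b = √85; the minor axis has length 2b = 2√85.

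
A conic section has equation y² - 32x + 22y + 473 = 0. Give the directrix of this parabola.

x = 3

Only y is squared. Complete the square in y: (y + 11)² = 32(x - 11).
Vertex (11, -11); 4p = 32 so p = 8. Opens right.
Directrix is the vertical line x = h − p = 11 − (8) = 3.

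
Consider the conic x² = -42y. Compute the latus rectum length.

42

Vertex (0, 0); 4p = -42 so p = -21/2. Opens down.
Latus rectum length = |4p| = 42.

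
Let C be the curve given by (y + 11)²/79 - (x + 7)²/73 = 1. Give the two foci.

Center (-7, -11). The positive term is the y-term, so the transverse axis is vertical; a² = 79, b² = 73.
c² = a² + b² = 79 + 73 = 152, so c = 2√38.
Foci lie on the vertical axis through the center: (h, k ± c).

(-7, -11 - 2√38) and (-7, -11 + 2√38)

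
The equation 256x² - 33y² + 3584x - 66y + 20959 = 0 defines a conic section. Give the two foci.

Rearranging, 256(x² + 14x) -33(y² + 2y) = -20959.
Complete the square: 256(x + 7)² -33(y + 1)² = -20959 + 12544 - 33 = -8448
Dividing both sides by -8448: (y + 1)²/256 - (x + 7)²/33 = 1
Hyperbola, center (-7, -1), transverse axis vertical; a² = 256, b² = 33.
c² = a² + b² = 256 + 33 = 289, so c = 17.
Foci lie on the vertical axis through the center: (h, k ± c).

(-7, -18) and (-7, 16)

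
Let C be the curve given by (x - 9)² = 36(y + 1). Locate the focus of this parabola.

Vertex (9, -1); 4p = 36 so p = 9. Opens up.
Focus is p units from the vertex along the axis: (h, k + p).

(9, 8)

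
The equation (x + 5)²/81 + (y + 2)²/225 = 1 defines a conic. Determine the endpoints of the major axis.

Center (-5, -2). The larger denominator 225 sits under the y-term, so the major axis is vertical; a² = 225, b² = 81.
a = 15. Vertices at (h, k ± a).

(-5, -17) and (-5, 13)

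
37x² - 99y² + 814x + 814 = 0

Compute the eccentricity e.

Collect terms: 37(x² + 22x) -99y² = -814
Complete the square in x and y: 37(x + 11)² -99y² = -814 + 4477 + 0 = 3663
Divide through by 3663 to get (x + 11)²/99 - y²/37 = 1.
Hyperbola, center (-11, 0), transverse axis horizontal; a² = 99, b² = 37.
c² = a² + b² = 136, so c = 2√34.
e = c/a = 2√34/3√11 = 2√374/33.

e = 2√374/33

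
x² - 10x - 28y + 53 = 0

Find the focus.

(5, 8)

Only x is squared. Complete the square in x: (x - 5)² = 28(y - 1).
Vertex (5, 1); 4p = 28 so p = 7. Opens up.
Focus is p units from the vertex along the axis: (h, k + p).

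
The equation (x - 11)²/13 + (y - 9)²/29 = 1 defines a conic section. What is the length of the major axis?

Center (11, 9). The larger denominator 29 sits under the y-term, so the major axis is vertical; a² = 29, b² = 13.
a² = 29 so a = √29; the major axis has length 2a = 2√29.

2√29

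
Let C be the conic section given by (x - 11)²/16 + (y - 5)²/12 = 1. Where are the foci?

(9, 5) and (13, 5)

Center (11, 5). The larger denominator 16 sits under the x-term, so the major axis is horizontal; a² = 16, b² = 12.
c² = a² - b² = 16 - 12 = 4, so c = 2.
Foci lie on the horizontal axis through the center: (h ± c, k).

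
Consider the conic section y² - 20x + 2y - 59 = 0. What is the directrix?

Only y is squared. Complete the square in y: (y + 1)² = 20(x + 3).
Vertex (-3, -1); 4p = 20 so p = 5. Opens right.
Directrix is the vertical line x = h − p = -3 − (5) = -8.

x = -8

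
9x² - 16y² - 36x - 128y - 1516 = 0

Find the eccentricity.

e = 5/4

Collect terms: 9(x² - 4x) -16(y² + 8y) = 1516
Complete the square in x and y: 9(x - 2)² -16(y + 4)² = 1516 + 36 - 256 = 1296
Divide by 1296: (x - 2)²/144 - (y + 4)²/81 = 1
Hyperbola, center (2, -4), transverse axis horizontal; a² = 144, b² = 81.
c² = a² + b² = 225, so c = 15.
e = c/a = 15/12 = 5/4.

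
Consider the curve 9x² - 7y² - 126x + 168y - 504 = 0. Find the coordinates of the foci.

(7, 8) and (7, 16)

Group: 9(x² - 14x) -7(y² - 24y) = 504
9(x - 7)² -7(y - 12)² = 504 + 441 - 1008 = -63
Divide by -63: (y - 12)²/9 - (x - 7)²/7 = 1
Hyperbola, center (7, 12), transverse axis vertical; a² = 9, b² = 7.
c² = a² + b² = 9 + 7 = 16, so c = 4.
Foci lie on the vertical axis through the center: (h, k ± c).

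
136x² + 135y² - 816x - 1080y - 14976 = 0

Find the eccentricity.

e = √34/68

Collect terms: 136(x² - 6x) + 135(y² - 8y) = 14976
Completing the square gives 136(x - 3)² + 135(y - 4)² = 14976 + 1224 + 2160 = 18360.
Divide through by 18360 to get (x - 3)²/135 + (y - 4)²/136 = 1.
Ellipse, center (3, 4), major axis vertical; a² = 136, b² = 135.
c² = a² - b² = 1, so c = 1.
e = c/a = 1/2√34 = √34/68.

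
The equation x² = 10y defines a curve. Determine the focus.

Vertex (0, 0); 4p = 10 so p = 5/2. Opens up.
Focus is p units from the vertex along the axis: (h, k + p).

(0, 5/2)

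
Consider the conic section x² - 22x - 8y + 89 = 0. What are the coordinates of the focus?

Only x is squared. Complete the square in x: (x - 11)² = 8(y + 4).
Vertex (11, -4); 4p = 8 so p = 2. Opens up.
Focus is p units from the vertex along the axis: (h, k + p).

(11, -2)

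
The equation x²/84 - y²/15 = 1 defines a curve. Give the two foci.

(0 - 3√11, 0) and (0 + 3√11, 0)

Center (0, 0). The positive term is the x-term, so the transverse axis is horizontal; a² = 84, b² = 15.
c² = a² + b² = 84 + 15 = 99, so c = 3√11.
Foci lie on the horizontal axis through the center: (h ± c, k).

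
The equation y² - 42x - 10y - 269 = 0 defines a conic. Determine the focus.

Only y is squared. Complete the square in y: (y - 5)² = 42(x + 7).
Vertex (-7, 5); 4p = 42 so p = 21/2. Opens right.
Focus is p units from the vertex along the axis: (h + p, k).

(7/2, 5)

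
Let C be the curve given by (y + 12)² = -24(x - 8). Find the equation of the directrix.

Vertex (8, -12); 4p = -24 so p = -6. Opens left.
Directrix is the vertical line x = h − p = 8 − (-6) = 14.

x = 14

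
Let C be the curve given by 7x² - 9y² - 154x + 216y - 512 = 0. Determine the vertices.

(8, 12) and (14, 12)

7(x² - 22x) -9(y² - 24y) = 512
Completing the square gives 7(x - 11)² -9(y - 12)² = 512 + 847 - 1296 = 63.
Divide through by 63 to get (x - 11)²/9 - (y - 12)²/7 = 1.
Hyperbola, center (11, 12), transverse axis horizontal; a² = 9, b² = 7.
a = 3. Vertices at (h ± a, k).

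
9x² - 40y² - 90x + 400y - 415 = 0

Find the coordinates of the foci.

Group: 9(x² - 10x) -40(y² - 10y) = 415
9(x - 5)² -40(y - 5)² = 415 + 225 - 1000 = -360
Divide through by -360 to get (y - 5)²/9 - (x - 5)²/40 = 1.
Hyperbola, center (5, 5), transverse axis vertical; a² = 9, b² = 40.
c² = a² + b² = 9 + 40 = 49, so c = 7.
Foci lie on the vertical axis through the center: (h, k ± c).

(5, -2) and (5, 12)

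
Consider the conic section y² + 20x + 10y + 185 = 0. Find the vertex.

Only y is squared. Complete the square in y: (y + 5)² = -20(x + 8).
Vertex (-8, -5); 4p = -20 so p = -5. Opens left.

(-8, -5)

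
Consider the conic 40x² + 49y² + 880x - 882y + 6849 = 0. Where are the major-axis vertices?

Collect terms: 40(x² + 22x) + 49(y² - 18y) = -6849
Complete the square in x and y: 40(x + 11)² + 49(y - 9)² = -6849 + 4840 + 3969 = 1960
Divide through by 1960 to get (x + 11)²/49 + (y - 9)²/40 = 1.
Ellipse, center (-11, 9), major axis horizontal; a² = 49, b² = 40.
a = 7. Vertices at (h ± a, k).

(-18, 9) and (-4, 9)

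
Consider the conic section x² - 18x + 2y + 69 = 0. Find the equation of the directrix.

Only x is squared. Complete the square in x: (x - 9)² = -2(y - 6).
Vertex (9, 6); 4p = -2 so p = -1/2. Opens down.
Directrix is the horizontal line y = k − p = 6 − (-1/2) = 13/2.

y = 13/2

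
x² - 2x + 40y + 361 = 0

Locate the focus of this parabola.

Only x is squared. Complete the square in x: (x - 1)² = -40(y + 9).
Vertex (1, -9); 4p = -40 so p = -10. Opens down.
Focus is p units from the vertex along the axis: (h, k + p).

(1, -19)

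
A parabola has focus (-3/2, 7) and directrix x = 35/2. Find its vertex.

(8, 7)

The vertex is the midpoint between the focus and the directrix along the axis of symmetry.
Axis is horizontal (directrix is vertical). Vertex x-coordinate = (-3/2 + 35/2)/2 = 8; y-coordinate = 7.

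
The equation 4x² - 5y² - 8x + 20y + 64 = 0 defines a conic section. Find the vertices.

(1, -2) and (1, 6)

Collect terms: 4(x² - 2x) -5(y² - 4y) = -64
Complete the square in x and y: 4(x - 1)² -5(y - 2)² = -64 + 4 - 20 = -80
Divide by -80: (y - 2)²/16 - (x - 1)²/20 = 1
Hyperbola, center (1, 2), transverse axis vertical; a² = 16, b² = 20.
a = 4. Vertices at (h, k ± a).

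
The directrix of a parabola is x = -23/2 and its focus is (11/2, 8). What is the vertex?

The vertex is the midpoint between the focus and the directrix along the axis of symmetry.
Axis is horizontal (directrix is vertical). Vertex x-coordinate = (11/2 + (-23/2))/2 = -3; y-coordinate = 8.

(-3, 8)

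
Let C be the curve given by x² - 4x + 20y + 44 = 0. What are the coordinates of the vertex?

Only x is squared. Complete the square in x: (x - 2)² = -20(y + 2).
Vertex (2, -2); 4p = -20 so p = -5. Opens down.

(2, -2)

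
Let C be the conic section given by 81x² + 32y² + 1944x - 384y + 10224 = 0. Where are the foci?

(-12, -1) and (-12, 13)

Collect terms: 81(x² + 24x) + 32(y² - 12y) = -10224
Complete the square: 81(x + 12)² + 32(y - 6)² = -10224 + 11664 + 1152 = 2592
Dividing both sides by 2592: (x + 12)²/32 + (y - 6)²/81 = 1
Ellipse, center (-12, 6), major axis vertical; a² = 81, b² = 32.
c² = a² - b² = 81 - 32 = 49, so c = 7.
Foci lie on the vertical axis through the center: (h, k ± c).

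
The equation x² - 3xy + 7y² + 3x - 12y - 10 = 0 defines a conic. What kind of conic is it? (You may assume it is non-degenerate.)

A = 1, B = -3, C = 7.
Discriminant B² − 4AC = (-3)² − 4·1·7 = -19.
B² − 4AC < 0 ⇒ ellipse.

ellipse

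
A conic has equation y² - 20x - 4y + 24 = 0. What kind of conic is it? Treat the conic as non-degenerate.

No xy term. Coefficients of x² and y² are A = 0, C = 1.
Exactly one squared variable ⇒ parabola.

parabola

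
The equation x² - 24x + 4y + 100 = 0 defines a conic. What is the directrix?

y = 12

Only x is squared. Complete the square in x: (x - 12)² = -4(y - 11).
Vertex (12, 11); 4p = -4 so p = -1. Opens down.
Directrix is the horizontal line y = k − p = 11 − (-1) = 12.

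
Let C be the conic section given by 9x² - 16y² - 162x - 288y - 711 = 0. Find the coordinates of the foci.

Group: 9(x² - 18x) -16(y² + 18y) = 711
Complete the square: 9(x - 9)² -16(y + 9)² = 711 + 729 - 1296 = 144
Divide through by 144 to get (x - 9)²/16 - (y + 9)²/9 = 1.
Hyperbola, center (9, -9), transverse axis horizontal; a² = 16, b² = 9.
c² = a² + b² = 16 + 9 = 25, so c = 5.
Foci lie on the horizontal axis through the center: (h ± c, k).

(4, -9) and (14, -9)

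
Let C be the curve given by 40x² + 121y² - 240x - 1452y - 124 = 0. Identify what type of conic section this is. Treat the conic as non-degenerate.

ellipse

No xy term. Coefficients of x² and y² are A = 40, C = 121.
A and C have the same sign but A ≠ C ⇒ ellipse.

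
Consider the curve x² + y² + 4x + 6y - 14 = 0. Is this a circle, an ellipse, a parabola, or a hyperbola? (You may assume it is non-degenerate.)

circle

No xy term. Coefficients of x² and y² are A = 1, C = 1.
A = C (same sign) ⇒ circle.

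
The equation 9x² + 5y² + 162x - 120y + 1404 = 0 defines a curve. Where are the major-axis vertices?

Group the x- and y-terms: 9(x² + 18x) + 5(y² - 24y) = -1404
9(x + 9)² + 5(y - 12)² = -1404 + 729 + 720 = 45
Dividing both sides by 45: (x + 9)²/5 + (y - 12)²/9 = 1
Ellipse, center (-9, 12), major axis vertical; a² = 9, b² = 5.
a = 3. Vertices at (h, k ± a).

(-9, 9) and (-9, 15)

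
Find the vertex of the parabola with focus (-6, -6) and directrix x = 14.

(4, -6)

The vertex is the midpoint between the focus and the directrix along the axis of symmetry.
Axis is horizontal (directrix is vertical). Vertex x-coordinate = (-6 + 14)/2 = 4; y-coordinate = -6.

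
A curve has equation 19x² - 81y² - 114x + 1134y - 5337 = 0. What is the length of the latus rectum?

38/9

19(x² - 6x) -81(y² - 14y) = 5337
Complete the square: 19(x - 3)² -81(y - 7)² = 5337 + 171 - 3969 = 1539
Divide by 1539: (x - 3)²/81 - (y - 7)²/19 = 1
Hyperbola, center (3, 7), transverse axis horizontal; a² = 81, b² = 19.
Latus rectum length = 2b²/a = 2·19/9 = 38/9.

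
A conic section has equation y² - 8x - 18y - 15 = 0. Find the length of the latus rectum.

Only y is squared. Complete the square in y: (y - 9)² = 8(x + 12).
Vertex (-12, 9); 4p = 8 so p = 2. Opens right.
Latus rectum length = |4p| = 8.

8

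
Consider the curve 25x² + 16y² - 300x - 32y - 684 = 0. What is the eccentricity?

Rearranging, 25(x² - 12x) + 16(y² - 2y) = 684.
25(x - 6)² + 16(y - 1)² = 684 + 900 + 16 = 1600
Divide through by 1600 to get (x - 6)²/64 + (y - 1)²/100 = 1.
Ellipse, center (6, 1), major axis vertical; a² = 100, b² = 64.
c² = a² - b² = 36, so c = 6.
e = c/a = 6/10 = 3/5.

e = 3/5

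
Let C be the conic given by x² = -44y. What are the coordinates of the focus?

(0, -11)

Vertex (0, 0); 4p = -44 so p = -11. Opens down.
Focus is p units from the vertex along the axis: (h, k + p).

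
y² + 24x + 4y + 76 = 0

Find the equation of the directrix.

Only y is squared. Complete the square in y: (y + 2)² = -24(x + 3).
Vertex (-3, -2); 4p = -24 so p = -6. Opens left.
Directrix is the vertical line x = h − p = -3 − (-6) = 3.

x = 3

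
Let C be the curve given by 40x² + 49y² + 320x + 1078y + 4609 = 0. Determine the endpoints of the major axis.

Collect terms: 40(x² + 8x) + 49(y² + 22y) = -4609
Completing the square gives 40(x + 4)² + 49(y + 11)² = -4609 + 640 + 5929 = 1960.
Divide by 1960: (x + 4)²/49 + (y + 11)²/40 = 1
Ellipse, center (-4, -11), major axis horizontal; a² = 49, b² = 40.
a = 7. Vertices at (h ± a, k).

(-11, -11) and (3, -11)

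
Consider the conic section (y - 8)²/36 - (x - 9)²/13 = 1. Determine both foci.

Center (9, 8). The positive term is the y-term, so the transverse axis is vertical; a² = 36, b² = 13.
c² = a² + b² = 36 + 13 = 49, so c = 7.
Foci lie on the vertical axis through the center: (h, k ± c).

(9, 1) and (9, 15)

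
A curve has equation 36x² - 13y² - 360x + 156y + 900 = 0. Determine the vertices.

(5, 0) and (5, 12)

36(x² - 10x) -13(y² - 12y) = -900
36(x - 5)² -13(y - 6)² = -900 + 900 - 468 = -468
Divide by -468: (y - 6)²/36 - (x - 5)²/13 = 1
Hyperbola, center (5, 6), transverse axis vertical; a² = 36, b² = 13.
a = 6. Vertices at (h, k ± a).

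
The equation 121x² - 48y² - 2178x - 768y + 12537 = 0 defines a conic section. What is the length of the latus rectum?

96/11

Rearranging, 121(x² - 18x) -48(y² + 16y) = -12537.
Complete the square: 121(x - 9)² -48(y + 8)² = -12537 + 9801 - 3072 = -5808
Divide by -5808: (y + 8)²/121 - (x - 9)²/48 = 1
Hyperbola, center (9, -8), transverse axis vertical; a² = 121, b² = 48.
Latus rectum length = 2b²/a = 2·48/11 = 96/11.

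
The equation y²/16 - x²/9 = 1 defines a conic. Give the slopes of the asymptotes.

Center (0, 0). The positive term is the y-term, so the transverse axis is vertical; a² = 16, b² = 9.
For a vertical hyperbola the asymptotes have slope ±a/b.
Here that is ±4/3.

4/3 and -4/3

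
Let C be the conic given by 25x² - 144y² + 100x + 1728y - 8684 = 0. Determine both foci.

(-15, 6) and (11, 6)

Group the x- and y-terms: 25(x² + 4x) -144(y² - 12y) = 8684
Complete the square: 25(x + 2)² -144(y - 6)² = 8684 + 100 - 5184 = 3600
Divide through by 3600 to get (x + 2)²/144 - (y - 6)²/25 = 1.
Hyperbola, center (-2, 6), transverse axis horizontal; a² = 144, b² = 25.
c² = a² + b² = 144 + 25 = 169, so c = 13.
Foci lie on the horizontal axis through the center: (h ± c, k).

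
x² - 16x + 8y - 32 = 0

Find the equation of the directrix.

Only x is squared. Complete the square in x: (x - 8)² = -8(y - 12).
Vertex (8, 12); 4p = -8 so p = -2. Opens down.
Directrix is the horizontal line y = k − p = 12 − (-2) = 14.

y = 14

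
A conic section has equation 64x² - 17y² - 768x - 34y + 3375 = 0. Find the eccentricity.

e = 9/8

Rearranging, 64(x² - 12x) -17(y² + 2y) = -3375.
64(x - 6)² -17(y + 1)² = -3375 + 2304 - 17 = -1088
Divide through by -1088 to get (y + 1)²/64 - (x - 6)²/17 = 1.
Hyperbola, center (6, -1), transverse axis vertical; a² = 64, b² = 17.
c² = a² + b² = 81, so c = 9.
e = c/a = 9/8.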